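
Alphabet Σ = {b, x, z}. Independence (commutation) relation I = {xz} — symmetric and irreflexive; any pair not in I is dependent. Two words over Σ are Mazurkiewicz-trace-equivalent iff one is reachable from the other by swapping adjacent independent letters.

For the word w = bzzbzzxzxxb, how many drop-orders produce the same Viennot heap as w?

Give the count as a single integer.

drop 0:b onto floor
drop 1:z onto {0:b}
drop 2:z onto {1:z}
drop 3:b onto {2:z}
drop 4:z onto {3:b}
drop 5:z onto {4:z}
drop 6:x onto {3:b}
drop 7:z onto {5:z}
drop 8:x onto {6:x}
drop 9:x onto {8:x}
drop 10:b onto {7:z, 9:x}
ground layer = {0:b}
drop-orders for the pieces not yet dropped (sum over which currently-grounded one goes next):
  1 to go: {10} 1
  2 to go: {7,10} 1  {9,10} 1
  3 to go: {5,7,10} 1  {7,9,10} 2  {8,9,10} 1
  4 to go: {4,5,7,10} 1  {5,7,9,10} 3  {6,8,9,10} 1  {7,8,9,10} 3
  5 to go: {4,5,7,9,10} 4  {5,7,8,9,10} 6  {6,7,8,9,10} 4
  6 to go: {4,5,7,8,9,10} 10  {5,6,7,8,9,10} 10
  7 to go: {4,5,6,7,8,9,10} 20
  8 to go: {3,4,5,6,7,8,9,10} 20
  9 to go: {2,3,4,5,6,7,8,9,10} 20
  if 0:b drops first: 20 orders

20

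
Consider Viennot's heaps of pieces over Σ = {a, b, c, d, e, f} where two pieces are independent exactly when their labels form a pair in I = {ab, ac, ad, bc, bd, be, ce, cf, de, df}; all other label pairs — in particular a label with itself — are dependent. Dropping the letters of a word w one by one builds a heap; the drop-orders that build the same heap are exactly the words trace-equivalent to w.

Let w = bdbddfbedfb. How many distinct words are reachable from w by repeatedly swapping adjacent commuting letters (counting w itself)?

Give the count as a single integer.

drop 0:b onto floor
drop 1:d onto floor
drop 2:b onto {0:b}
drop 3:d onto {1:d}
drop 4:d onto {3:d}
drop 5:f onto {2:b}
drop 6:b onto {5:f}
drop 7:e onto {5:f}
drop 8:d onto {4:d}
drop 9:f onto {6:b, 7:e}
drop 10:b onto {9:f}
ground layer = {0:b, 1:d}
drop-orders for the pieces not yet dropped (sum over which currently-grounded one goes next):
  1 to go: {8} 1  {10} 1
  2 to go: {4,8} 1  {8,10} 2  {9,10} 1
  3 to go: {3,4,8} 1  {4,8,10} 3  {6,9,10} 1  {7,9,10} 1  {8,9,10} 3
  4 to go: {1,3,4,8} 1  {3,4,8,10} 4  {4,8,9,10} 6  {6,7,9,10} 2  {6,8,9,10} 4  {7,8,9,10} 4
  5 to go: {1,3,4,8,10} 5  {3,4,8,9,10} 10  {4,6,8,9,10} 10  {4,7,8,9,10} 10  {5,6,7,9,10} 2  {6,7,8,9,10} 10
  6 to go: {1,3,4,8,9,10} 15  {2,5,6,7,9,10} 2  {3,4,6,8,9,10} 20  {3,4,7,8,9,10} 20  {4,6,7,8,9,10} 30  {5,6,7,8,9,10} 12
  7 to go: {0,2,5,6,7,9,10} 2  {1,3,4,6,8,9,10} 35  {1,3,4,7,8,9,10} 35  {2,5,6,7,8,9,10} 14  {3,4,6,7,8,9,10} 70  {4,5,6,7,8,9,10} 42
  8 to go: {0,2,5,6,7,8,9,10} 16  {1,3,4,6,7,8,9,10} 140  {2,4,5,6,7,8,9,10} 56  {3,4,5,6,7,8,9,10} 112
  9 to go: {0,2,4,5,6,7,8,9,10} 72  {1,3,4,5,6,7,8,9,10} 252  {2,3,4,5,6,7,8,9,10} 168
  if 0:b drops first: 420 orders
  if 1:d drops first: 240 orders
heap linearizations: 660

660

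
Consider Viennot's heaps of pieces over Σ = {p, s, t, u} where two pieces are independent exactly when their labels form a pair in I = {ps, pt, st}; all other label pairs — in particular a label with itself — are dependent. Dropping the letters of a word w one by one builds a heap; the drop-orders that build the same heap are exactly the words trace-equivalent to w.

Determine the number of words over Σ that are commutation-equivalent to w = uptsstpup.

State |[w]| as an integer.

#0=u has no predecessor
#1=p depends on [0:u]
#2=t depends on [0:u]
#3=s depends on [0:u]
#4=s depends on [3:s]
#5=t depends on [2:t]
#6=p depends on [1:p]
#7=u depends on [4:s, 5:t, 6:p]
#8=p depends on [7:u]
sources: [0:u]
N(rest) = Σ N(rest − s) over sources s of rest; N(one piece) = 1:
  size 1 → [8]=1
  size 2 → [7,8]=1
  size 3 → [4,7,8]=1  [5,7,8]=1  [6,7,8]=1
  size 4 → [1,6,7,8]=1  [2,5,7,8]=1  [3,4,7,8]=1  [4,5,7,8]=2  [4,6,7,8]=2  [5,6,7,8]=2
  size 5 → [1,4,6,7,8]=3  [1,5,6,7,8]=3  [2,4,5,7,8]=3  [2,5,6,7,8]=3  [3,4,5,7,8]=3  [3,4,6,7,8]=3  [4,5,6,7,8]=6
  size 6 → [1,2,5,6,7,8]=6  [1,3,4,6,7,8]=6  [1,4,5,6,7,8]=12  [2,3,4,5,7,8]=6  [2,4,5,6,7,8]=12  [3,4,5,6,7,8]=12
  size 7 → [1,2,4,5,6,7,8]=30  [1,3,4,5,6,7,8]=30  [2,3,4,5,6,7,8]=30
  first=0(u) contributes 90

90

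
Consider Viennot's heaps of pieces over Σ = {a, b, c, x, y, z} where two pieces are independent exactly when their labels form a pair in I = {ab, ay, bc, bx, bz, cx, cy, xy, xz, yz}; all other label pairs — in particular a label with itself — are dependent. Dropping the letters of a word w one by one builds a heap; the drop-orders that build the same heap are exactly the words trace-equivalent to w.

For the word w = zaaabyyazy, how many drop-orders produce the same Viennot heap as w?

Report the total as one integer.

210

0(z) covers ∅
1(a) covers 0:z
2(a) covers 1:a
3(a) covers 2:a
4(b) covers ∅
5(y) covers 4:b
6(y) covers 5:y
7(a) covers 3:a
8(z) covers 7:a
9(y) covers 6:y
floor of heap: 0:z, 4:b
completions by unplaced set U, small U first (add the entries for U minus each lowest piece of U):
  |U|=1: {8}:1  {9}:1
  |U|=2: {6,9}:1  {7,8}:1  {8,9}:2
  |U|=3: {3,7,8}:1  {5,6,9}:1  {6,8,9}:3  {7,8,9}:3
  |U|=4: {2,3,7,8}:1  {3,7,8,9}:4  {4,5,6,9}:1  {5,6,8,9}:4  {6,7,8,9}:6
  |U|=5: {1,2,3,7,8}:1  {2,3,7,8,9}:5  {3,6,7,8,9}:10  {4,5,6,8,9}:5  {5,6,7,8,9}:10
  |U|=6: {0,1,2,3,7,8}:1  {1,2,3,7,8,9}:6  {2,3,6,7,8,9}:15  {3,5,6,7,8,9}:20  {4,5,6,7,8,9}:15
  |U|=7: {0,1,2,3,7,8,9}:7  {1,2,3,6,7,8,9}:21  {2,3,5,6,7,8,9}:35  {3,4,5,6,7,8,9}:35
  |U|=8: {0,1,2,3,6,7,8,9}:28  {1,2,3,5,6,7,8,9}:56  {2,3,4,5,6,7,8,9}:70
  start at 0(z): 126
  start at 4(b): 84
sum over floor = 210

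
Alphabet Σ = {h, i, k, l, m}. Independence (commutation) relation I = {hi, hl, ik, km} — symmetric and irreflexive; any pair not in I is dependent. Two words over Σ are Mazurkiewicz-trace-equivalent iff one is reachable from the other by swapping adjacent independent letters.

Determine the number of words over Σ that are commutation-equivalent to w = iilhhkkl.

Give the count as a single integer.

0(i) covers ∅
1(i) covers 0:i
2(l) covers 1:i
3(h) covers ∅
4(h) covers 3:h
5(k) covers 2:l, 4:h
6(k) covers 5:k
7(l) covers 6:k
floor of heap: 0:i, 3:h
completions by unplaced set U, small U first (add the entries for U minus each lowest piece of U):
  |U|=1: {7}:1
  |U|=2: {6,7}:1
  |U|=3: {5,6,7}:1
  |U|=4: {2,5,6,7}:1  {4,5,6,7}:1
  |U|=5: {1,2,5,6,7}:1  {2,4,5,6,7}:2  {3,4,5,6,7}:1
  |U|=6: {0,1,2,5,6,7}:1  {1,2,4,5,6,7}:3  {2,3,4,5,6,7}:3
  start at 0(i): 6
  start at 3(h): 4
sum over floor = 10

10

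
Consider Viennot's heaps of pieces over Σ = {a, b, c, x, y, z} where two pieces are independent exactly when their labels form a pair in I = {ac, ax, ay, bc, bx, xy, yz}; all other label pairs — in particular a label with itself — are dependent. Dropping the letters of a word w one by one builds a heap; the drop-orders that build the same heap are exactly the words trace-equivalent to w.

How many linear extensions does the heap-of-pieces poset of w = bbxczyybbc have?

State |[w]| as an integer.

drop 0:b onto floor
drop 1:b onto {0:b}
drop 2:x onto floor
drop 3:c onto {2:x}
drop 4:z onto {1:b, 3:c}
drop 5:y onto {1:b, 3:c}
drop 6:y onto {5:y}
drop 7:b onto {4:z, 6:y}
drop 8:b onto {7:b}
drop 9:c onto {4:z, 6:y}
ground layer = {0:b, 2:x}
drop-orders for the pieces not yet dropped (sum over which currently-grounded one goes next):
  1 to go: {8} 1  {9} 1
  2 to go: {7,8} 1  {8,9} 2
  3 to go: {7,8,9} 3
  4 to go: {4,7,8,9} 3  {6,7,8,9} 3
  5 to go: {4,6,7,8,9} 6  {5,6,7,8,9} 3
  6 to go: {4,5,6,7,8,9} 9
  7 to go: {1,4,5,6,7,8,9} 9  {3,4,5,6,7,8,9} 9
  8 to go: {0,1,4,5,6,7,8,9} 9  {1,3,4,5,6,7,8,9} 18  {2,3,4,5,6,7,8,9} 9
  if 0:b drops first: 27 orders
  if 2:x drops first: 27 orders
heap linearizations: 54

54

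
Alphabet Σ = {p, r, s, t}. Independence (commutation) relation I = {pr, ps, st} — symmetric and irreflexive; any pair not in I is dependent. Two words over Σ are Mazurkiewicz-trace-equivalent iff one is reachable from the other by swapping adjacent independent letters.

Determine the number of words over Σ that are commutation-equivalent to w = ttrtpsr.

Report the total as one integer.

0(t) covers ∅
1(t) covers 0:t
2(r) covers 1:t
3(t) covers 2:r
4(p) covers 3:t
5(s) covers 2:r
6(r) covers 3:t, 5:s
floor of heap: 0:t
completions by unplaced set U, small U first (add the entries for U minus each lowest piece of U):
  |U|=1: {4}:1  {6}:1
  |U|=2: {4,6}:2  {5,6}:1
  |U|=3: {3,4,6}:2  {4,5,6}:3
  |U|=4: {3,4,5,6}:5
  |U|=5: {2,3,4,5,6}:5
  start at 0(t): 5

5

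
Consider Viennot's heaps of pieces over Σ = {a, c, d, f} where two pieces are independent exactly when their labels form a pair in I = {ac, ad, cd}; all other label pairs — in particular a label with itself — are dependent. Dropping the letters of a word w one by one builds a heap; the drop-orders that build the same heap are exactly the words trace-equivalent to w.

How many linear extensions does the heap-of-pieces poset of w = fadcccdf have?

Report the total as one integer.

#0=f has no predecessor
#1=a depends on [0:f]
#2=d depends on [0:f]
#3=c depends on [0:f]
#4=c depends on [3:c]
#5=c depends on [4:c]
#6=d depends on [2:d]
#7=f depends on [1:a, 5:c, 6:d]
sources: [0:f]
N(rest) = Σ N(rest − s) over sources s of rest; N(one piece) = 1:
  size 1 → [7]=1
  size 2 → [1,7]=1  [5,7]=1  [6,7]=1
  size 3 → [1,5,7]=2  [1,6,7]=2  [2,6,7]=1  [4,5,7]=1  [5,6,7]=2
  size 4 → [1,2,6,7]=3  [1,4,5,7]=3  [1,5,6,7]=6  [2,5,6,7]=3  [3,4,5,7]=1  [4,5,6,7]=3
  size 5 → [1,2,5,6,7]=12  [1,3,4,5,7]=4  [1,4,5,6,7]=12  [2,4,5,6,7]=6  [3,4,5,6,7]=4
  size 6 → [1,2,4,5,6,7]=30  [1,3,4,5,6,7]=20  [2,3,4,5,6,7]=10
  first=0(f) contributes 60

60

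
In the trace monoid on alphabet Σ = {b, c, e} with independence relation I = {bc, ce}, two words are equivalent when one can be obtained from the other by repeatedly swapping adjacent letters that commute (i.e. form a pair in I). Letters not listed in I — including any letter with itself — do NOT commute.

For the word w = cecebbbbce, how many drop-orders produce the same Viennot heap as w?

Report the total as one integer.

#0=c has no predecessor
#1=e has no predecessor
#2=c depends on [0:c]
#3=e depends on [1:e]
#4=b depends on [3:e]
#5=b depends on [4:b]
#6=b depends on [5:b]
#7=b depends on [6:b]
#8=c depends on [2:c]
#9=e depends on [7:b]
sources: [0:c, 1:e]
N(rest) = Σ N(rest − s) over sources s of rest; N(one piece) = 1:
  size 1 → [8]=1  [9]=1
  size 2 → [2,8]=1  [7,9]=1  [8,9]=2
  size 3 → [0,2,8]=1  [2,8,9]=3  [6,7,9]=1  [7,8,9]=3
  size 4 → [0,2,8,9]=4  [2,7,8,9]=6  [5,6,7,9]=1  [6,7,8,9]=4
  size 5 → [0,2,7,8,9]=10  [2,6,7,8,9]=10  [4,5,6,7,9]=1  [5,6,7,8,9]=5
  size 6 → [0,2,6,7,8,9]=20  [2,5,6,7,8,9]=15  [3,4,5,6,7,9]=1  [4,5,6,7,8,9]=6
  size 7 → [0,2,5,6,7,8,9]=35  [1,3,4,5,6,7,9]=1  [2,4,5,6,7,8,9]=21  [3,4,5,6,7,8,9]=7
  size 8 → [0,2,4,5,6,7,8,9]=56  [1,3,4,5,6,7,8,9]=8  [2,3,4,5,6,7,8,9]=28
  first=0(c) contributes 36
  first=1(e) contributes 84
|[w]| = 120

120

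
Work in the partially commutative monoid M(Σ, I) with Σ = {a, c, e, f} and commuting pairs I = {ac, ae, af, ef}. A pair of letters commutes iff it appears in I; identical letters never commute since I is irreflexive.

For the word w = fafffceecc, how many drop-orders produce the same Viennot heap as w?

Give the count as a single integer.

10

piece 0:f — minimal
piece 1:a — minimal
piece 2:f rests on {0:f}
piece 3:f rests on {2:f}
piece 4:f rests on {3:f}
piece 5:c rests on {4:f}
piece 6:e rests on {5:c}
piece 7:e rests on {6:e}
piece 8:c rests on {7:e}
piece 9:c rests on {8:c}
minimal pieces: {0:f, 1:a}
ways to finish when only these pieces remain (= sum over removing one remaining piece with nothing left below it):
  1 left: {1}→1  {9}→1
  2 left: {1,9}→2  {8,9}→1
  3 left: {1,8,9}→3  {7,8,9}→1
  4 left: {1,7,8,9}→4  {6,7,8,9}→1
  5 left: {1,6,7,8,9}→5  {5,6,7,8,9}→1
  6 left: {1,5,6,7,8,9}→6  {4,5,6,7,8,9}→1
  7 left: {1,4,5,6,7,8,9}→7  {3,4,5,6,7,8,9}→1
  8 left: {1,3,4,5,6,7,8,9}→8  {2,3,4,5,6,7,8,9}→1
  placing 0:f first → 9 extensions
  placing 1:a first → 1 extensions
total linear extensions = 10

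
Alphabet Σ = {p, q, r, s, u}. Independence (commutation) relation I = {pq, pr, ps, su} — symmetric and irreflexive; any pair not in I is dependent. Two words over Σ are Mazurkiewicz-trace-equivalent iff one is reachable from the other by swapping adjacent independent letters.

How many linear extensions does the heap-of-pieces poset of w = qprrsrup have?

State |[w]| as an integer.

6

#0=q has no predecessor
#1=p has no predecessor
#2=r depends on [0:q]
#3=r depends on [2:r]
#4=s depends on [3:r]
#5=r depends on [4:s]
#6=u depends on [1:p, 5:r]
#7=p depends on [6:u]
sources: [0:q, 1:p]
N(rest) = Σ N(rest − s) over sources s of rest; N(one piece) = 1:
  size 1 → [7]=1
  size 2 → [6,7]=1
  size 3 → [1,6,7]=1  [5,6,7]=1
  size 4 → [1,5,6,7]=2  [4,5,6,7]=1
  size 5 → [1,4,5,6,7]=3  [3,4,5,6,7]=1
  size 6 → [1,3,4,5,6,7]=4  [2,3,4,5,6,7]=1
  first=0(q) contributes 5
  first=1(p) contributes 1
|[w]| = 6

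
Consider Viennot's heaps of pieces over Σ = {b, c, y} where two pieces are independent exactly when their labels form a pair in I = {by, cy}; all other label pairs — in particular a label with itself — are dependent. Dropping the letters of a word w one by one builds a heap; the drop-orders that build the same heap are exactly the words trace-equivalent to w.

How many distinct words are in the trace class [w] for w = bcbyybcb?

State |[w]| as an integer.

28

0(b) covers ∅
1(c) covers 0:b
2(b) covers 1:c
3(y) covers ∅
4(y) covers 3:y
5(b) covers 2:b
6(c) covers 5:b
7(b) covers 6:c
floor of heap: 0:b, 3:y
completions by unplaced set U, small U first (add the entries for U minus each lowest piece of U):
  |U|=1: {4}:1  {7}:1
  |U|=2: {3,4}:1  {4,7}:2  {6,7}:1
  |U|=3: {3,4,7}:3  {4,6,7}:3  {5,6,7}:1
  |U|=4: {2,5,6,7}:1  {3,4,6,7}:6  {4,5,6,7}:4
  |U|=5: {1,2,5,6,7}:1  {2,4,5,6,7}:5  {3,4,5,6,7}:10
  |U|=6: {0,1,2,5,6,7}:1  {1,2,4,5,6,7}:6  {2,3,4,5,6,7}:15
  start at 0(b): 21
  start at 3(y): 7
sum over floor = 28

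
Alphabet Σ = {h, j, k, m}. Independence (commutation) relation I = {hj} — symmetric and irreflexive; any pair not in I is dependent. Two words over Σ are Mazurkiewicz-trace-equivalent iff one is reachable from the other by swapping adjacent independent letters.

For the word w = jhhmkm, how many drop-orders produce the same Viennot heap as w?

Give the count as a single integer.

3

piece 0:j — minimal
piece 1:h — minimal
piece 2:h rests on {1:h}
piece 3:m rests on {0:j, 2:h}
piece 4:k rests on {3:m}
piece 5:m rests on {4:k}
minimal pieces: {0:j, 1:h}
ways to finish when only these pieces remain (= sum over removing one remaining piece with nothing left below it):
  1 left: {5}→1
  2 left: {4,5}→1
  3 left: {3,4,5}→1
  4 left: {0,3,4,5}→1  {2,3,4,5}→1
  placing 0:j first → 1 extensions
  placing 1:h first → 2 extensions
total linear extensions = 3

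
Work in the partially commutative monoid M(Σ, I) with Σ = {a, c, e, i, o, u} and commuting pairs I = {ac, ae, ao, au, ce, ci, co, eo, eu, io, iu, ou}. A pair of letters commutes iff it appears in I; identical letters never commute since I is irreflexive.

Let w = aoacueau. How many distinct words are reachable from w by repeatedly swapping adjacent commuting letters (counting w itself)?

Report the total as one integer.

1120

piece 0:a — minimal
piece 1:o — minimal
piece 2:a rests on {0:a}
piece 3:c — minimal
piece 4:u rests on {3:c}
piece 5:e — minimal
piece 6:a rests on {2:a}
piece 7:u rests on {4:u}
minimal pieces: {0:a, 1:o, 3:c, 5:e}
ways to finish when only these pieces remain (= sum over removing one remaining piece with nothing left below it):
  1 left: {1}→1  {5}→1  {6}→1  {7}→1
  2 left: {1,5}→2  {1,6}→2  {1,7}→2  {2,6}→1  {4,7}→1  {5,6}→2  {5,7}→2  {6,7}→2
  3 left: {0,2,6}→1  {1,2,6}→3  {1,4,7}→3  {1,5,6}→6  {1,5,7}→6  {1,6,7}→6  {2,5,6}→3  {2,6,7}→3  {3,4,7}→1  {4,5,7}→3  {4,6,7}→3  {5,6,7}→6
  4 left: {0,1,2,6}→4  {0,2,5,6}→4  {0,2,6,7}→4  {1,2,5,6}→12  {1,2,6,7}→12  {1,3,4,7}→4  {1,4,5,7}→12  {1,4,6,7}→12  {1,5,6,7}→24  {2,4,6,7}→6  {2,5,6,7}→12  {3,4,5,7}→4  {3,4,6,7}→4  {4,5,6,7}→12
  5 left: {0,1,2,5,6}→20  {0,1,2,6,7}→20  {0,2,4,6,7}→10  {0,2,5,6,7}→20  {1,2,4,6,7}→30  {1,2,5,6,7}→60  {1,3,4,5,7}→20  {1,3,4,6,7}→20  {1,4,5,6,7}→60  {2,3,4,6,7}→10  {2,4,5,6,7}→30  {3,4,5,6,7}→20
  6 left: {0,1,2,4,6,7}→60  {0,1,2,5,6,7}→120  {0,2,3,4,6,7}→20  {0,2,4,5,6,7}→60  {1,2,3,4,6,7}→60  {1,2,4,5,6,7}→180  {1,3,4,5,6,7}→120  {2,3,4,5,6,7}→60
  placing 0:a first → 420 extensions
  placing 1:o first → 140 extensions
  placing 3:c first → 420 extensions
  placing 5:e first → 140 extensions
total linear extensions = 1120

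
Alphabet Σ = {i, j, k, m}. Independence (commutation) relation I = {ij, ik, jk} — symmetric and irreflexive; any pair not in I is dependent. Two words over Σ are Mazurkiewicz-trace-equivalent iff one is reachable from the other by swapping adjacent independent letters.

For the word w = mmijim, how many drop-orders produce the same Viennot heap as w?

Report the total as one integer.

0(m) covers ∅
1(m) covers 0:m
2(i) covers 1:m
3(j) covers 1:m
4(i) covers 2:i
5(m) covers 3:j, 4:i
floor of heap: 0:m
completions by unplaced set U, small U first (add the entries for U minus each lowest piece of U):
  |U|=1: {5}:1
  |U|=2: {3,5}:1  {4,5}:1
  |U|=3: {2,4,5}:1  {3,4,5}:2
  |U|=4: {2,3,4,5}:3
  start at 0(m): 3

3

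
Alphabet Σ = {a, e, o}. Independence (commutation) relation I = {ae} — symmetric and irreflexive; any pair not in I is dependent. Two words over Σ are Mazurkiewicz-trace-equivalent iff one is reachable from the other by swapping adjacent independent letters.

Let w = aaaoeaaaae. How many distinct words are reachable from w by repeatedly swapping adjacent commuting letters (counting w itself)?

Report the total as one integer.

15

piece 0:a — minimal
piece 1:a rests on {0:a}
piece 2:a rests on {1:a}
piece 3:o rests on {2:a}
piece 4:e rests on {3:o}
piece 5:a rests on {3:o}
piece 6:a rests on {5:a}
piece 7:a rests on {6:a}
piece 8:a rests on {7:a}
piece 9:e rests on {4:e}
minimal pieces: {0:a}
ways to finish when only these pieces remain (= sum over removing one remaining piece with nothing left below it):
  1 left: {8}→1  {9}→1
  2 left: {4,9}→1  {7,8}→1  {8,9}→2
  3 left: {4,8,9}→3  {6,7,8}→1  {7,8,9}→3
  4 left: {4,7,8,9}→6  {5,6,7,8}→1  {6,7,8,9}→4
  5 left: {4,6,7,8,9}→10  {5,6,7,8,9}→5
  6 left: {4,5,6,7,8,9}→15
  7 left: {3,4,5,6,7,8,9}→15
  8 left: {2,3,4,5,6,7,8,9}→15
  placing 0:a first → 15 extensions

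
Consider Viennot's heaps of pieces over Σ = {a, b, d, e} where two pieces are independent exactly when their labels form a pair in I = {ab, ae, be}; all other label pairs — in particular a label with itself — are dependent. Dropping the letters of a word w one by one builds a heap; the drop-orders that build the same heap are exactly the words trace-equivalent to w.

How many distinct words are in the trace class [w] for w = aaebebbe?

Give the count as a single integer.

560

#0=a has no predecessor
#1=a depends on [0:a]
#2=e has no predecessor
#3=b has no predecessor
#4=e depends on [2:e]
#5=b depends on [3:b]
#6=b depends on [5:b]
#7=e depends on [4:e]
sources: [0:a, 2:e, 3:b]
N(rest) = Σ N(rest − s) over sources s of rest; N(one piece) = 1:
  size 1 → [1]=1  [6]=1  [7]=1
  size 2 → [0,1]=1  [1,6]=2  [1,7]=2  [4,7]=1  [5,6]=1  [6,7]=2
  size 3 → [0,1,6]=3  [0,1,7]=3  [1,4,7]=3  [1,5,6]=3  [1,6,7]=6  [2,4,7]=1  [3,5,6]=1  [4,6,7]=3  [5,6,7]=3
  size 4 → [0,1,4,7]=6  [0,1,5,6]=6  [0,1,6,7]=12  [1,2,4,7]=4  [1,3,5,6]=4  [1,4,6,7]=12  [1,5,6,7]=12  [2,4,6,7]=4  [3,5,6,7]=4  [4,5,6,7]=6
  size 5 → [0,1,2,4,7]=10  [0,1,3,5,6]=10  [0,1,4,6,7]=30  [0,1,5,6,7]=30  [1,2,4,6,7]=20  [1,3,5,6,7]=20  [1,4,5,6,7]=30  [2,4,5,6,7]=10  [3,4,5,6,7]=10
  size 6 → [0,1,2,4,6,7]=60  [0,1,3,5,6,7]=60  [0,1,4,5,6,7]=90  [1,2,4,5,6,7]=60  [1,3,4,5,6,7]=60  [2,3,4,5,6,7]=20
  first=0(a) contributes 140
  first=2(e) contributes 210
  first=3(b) contributes 210
|[w]| = 560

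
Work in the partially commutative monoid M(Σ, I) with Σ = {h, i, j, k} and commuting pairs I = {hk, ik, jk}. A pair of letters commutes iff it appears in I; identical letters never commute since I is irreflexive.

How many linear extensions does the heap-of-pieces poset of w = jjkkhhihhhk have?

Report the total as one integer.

165

drop 0:j onto floor
drop 1:j onto {0:j}
drop 2:k onto floor
drop 3:k onto {2:k}
drop 4:h onto {1:j}
drop 5:h onto {4:h}
drop 6:i onto {5:h}
drop 7:h onto {6:i}
drop 8:h onto {7:h}
drop 9:h onto {8:h}
drop 10:k onto {3:k}
ground layer = {0:j, 2:k}
drop-orders for the pieces not yet dropped (sum over which currently-grounded one goes next):
  1 to go: {9} 1  {10} 1
  2 to go: {3,10} 1  {8,9} 1  {9,10} 2
  3 to go: {2,3,10} 1  {3,9,10} 3  {7,8,9} 1  {8,9,10} 3
  4 to go: {2,3,9,10} 4  {3,8,9,10} 6  {6,7,8,9} 1  {7,8,9,10} 4
  5 to go: {2,3,8,9,10} 10  {3,7,8,9,10} 10  {5,6,7,8,9} 1  {6,7,8,9,10} 5
  6 to go: {2,3,7,8,9,10} 20  {3,6,7,8,9,10} 15  {4,5,6,7,8,9} 1  {5,6,7,8,9,10} 6
  7 to go: {1,4,5,6,7,8,9} 1  {2,3,6,7,8,9,10} 35  {3,5,6,7,8,9,10} 21  {4,5,6,7,8,9,10} 7
  8 to go: {0,1,4,5,6,7,8,9} 1  {1,4,5,6,7,8,9,10} 8  {2,3,5,6,7,8,9,10} 56  {3,4,5,6,7,8,9,10} 28
  9 to go: {0,1,4,5,6,7,8,9,10} 9  {1,3,4,5,6,7,8,9,10} 36  {2,3,4,5,6,7,8,9,10} 84
  if 0:j drops first: 120 orders
  if 2:k drops first: 45 orders
heap linearizations: 165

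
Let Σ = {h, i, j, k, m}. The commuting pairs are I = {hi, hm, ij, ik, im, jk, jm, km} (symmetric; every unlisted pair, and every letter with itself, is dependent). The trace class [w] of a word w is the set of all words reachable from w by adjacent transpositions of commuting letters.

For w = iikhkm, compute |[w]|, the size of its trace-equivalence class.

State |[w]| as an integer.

60

drop 0:i onto floor
drop 1:i onto {0:i}
drop 2:k onto floor
drop 3:h onto {2:k}
drop 4:k onto {3:h}
drop 5:m onto floor
ground layer = {0:i, 2:k, 5:m}
drop-orders for the pieces not yet dropped (sum over which currently-grounded one goes next):
  1 to go: {1} 1  {4} 1  {5} 1
  2 to go: {0,1} 1  {1,4} 2  {1,5} 2  {3,4} 1  {4,5} 2
  3 to go: {0,1,4} 3  {0,1,5} 3  {1,3,4} 3  {1,4,5} 6  {2,3,4} 1  {3,4,5} 3
  4 to go: {0,1,3,4} 6  {0,1,4,5} 12  {1,2,3,4} 4  {1,3,4,5} 12  {2,3,4,5} 4
  if 0:i drops first: 20 orders
  if 2:k drops first: 30 orders
  if 5:m drops first: 10 orders
heap linearizations: 60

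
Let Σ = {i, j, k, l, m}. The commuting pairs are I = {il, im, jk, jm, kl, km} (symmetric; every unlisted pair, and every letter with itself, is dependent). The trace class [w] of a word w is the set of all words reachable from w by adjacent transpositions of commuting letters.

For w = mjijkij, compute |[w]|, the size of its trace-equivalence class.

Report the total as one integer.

0(m) covers ∅
1(j) covers ∅
2(i) covers 1:j
3(j) covers 2:i
4(k) covers 2:i
5(i) covers 3:j, 4:k
6(j) covers 5:i
floor of heap: 0:m, 1:j
completions by unplaced set U, small U first (add the entries for U minus each lowest piece of U):
  |U|=1: {0}:1  {6}:1
  |U|=2: {0,6}:2  {5,6}:1
  |U|=3: {0,5,6}:3  {3,5,6}:1  {4,5,6}:1
  |U|=4: {0,3,5,6}:4  {0,4,5,6}:4  {3,4,5,6}:2
  |U|=5: {0,3,4,5,6}:10  {2,3,4,5,6}:2
  start at 0(m): 2
  start at 1(j): 12
sum over floor = 14

14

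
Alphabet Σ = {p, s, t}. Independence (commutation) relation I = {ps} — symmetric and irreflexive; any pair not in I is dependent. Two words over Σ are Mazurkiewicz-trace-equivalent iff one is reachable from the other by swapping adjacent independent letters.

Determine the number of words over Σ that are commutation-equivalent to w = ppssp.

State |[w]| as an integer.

10

drop 0:p onto floor
drop 1:p onto {0:p}
drop 2:s onto floor
drop 3:s onto {2:s}
drop 4:p onto {1:p}
ground layer = {0:p, 2:s}
drop-orders for the pieces not yet dropped (sum over which currently-grounded one goes next):
  1 to go: {3} 1  {4} 1
  2 to go: {1,4} 1  {2,3} 1  {3,4} 2
  3 to go: {0,1,4} 1  {1,3,4} 3  {2,3,4} 3
  if 0:p drops first: 6 orders
  if 2:s drops first: 4 orders
heap linearizations: 10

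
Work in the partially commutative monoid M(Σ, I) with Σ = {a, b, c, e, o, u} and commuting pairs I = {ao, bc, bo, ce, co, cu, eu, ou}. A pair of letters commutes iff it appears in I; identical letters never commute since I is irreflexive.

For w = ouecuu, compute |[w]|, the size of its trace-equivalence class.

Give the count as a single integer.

drop 0:o onto floor
drop 1:u onto floor
drop 2:e onto {0:o}
drop 3:c onto floor
drop 4:u onto {1:u}
drop 5:u onto {4:u}
ground layer = {0:o, 1:u, 3:c}
drop-orders for the pieces not yet dropped (sum over which currently-grounded one goes next):
  1 to go: {2} 1  {3} 1  {5} 1
  2 to go: {0,2} 1  {2,3} 2  {2,5} 2  {3,5} 2  {4,5} 1
  3 to go: {0,2,3} 3  {0,2,5} 3  {1,4,5} 1  {2,3,5} 6  {2,4,5} 3  {3,4,5} 3
  4 to go: {0,2,3,5} 12  {0,2,4,5} 6  {1,2,4,5} 4  {1,3,4,5} 4  {2,3,4,5} 12
  if 0:o drops first: 20 orders
  if 1:u drops first: 30 orders
  if 3:c drops first: 10 orders
heap linearizations: 60

60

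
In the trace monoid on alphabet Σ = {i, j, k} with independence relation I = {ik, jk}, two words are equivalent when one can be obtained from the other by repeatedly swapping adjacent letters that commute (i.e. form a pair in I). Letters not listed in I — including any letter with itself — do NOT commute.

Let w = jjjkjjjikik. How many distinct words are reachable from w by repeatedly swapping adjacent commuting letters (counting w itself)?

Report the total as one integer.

165

#0=j has no predecessor
#1=j depends on [0:j]
#2=j depends on [1:j]
#3=k has no predecessor
#4=j depends on [2:j]
#5=j depends on [4:j]
#6=j depends on [5:j]
#7=i depends on [6:j]
#8=k depends on [3:k]
#9=i depends on [7:i]
#10=k depends on [8:k]
sources: [0:j, 3:k]
N(rest) = Σ N(rest − s) over sources s of rest; N(one piece) = 1:
  size 1 → [9]=1  [10]=1
  size 2 → [7,9]=1  [8,10]=1  [9,10]=2
  size 3 → [3,8,10]=1  [6,7,9]=1  [7,9,10]=3  [8,9,10]=3
  size 4 → [3,8,9,10]=4  [5,6,7,9]=1  [6,7,9,10]=4  [7,8,9,10]=6
  size 5 → [3,7,8,9,10]=10  [4,5,6,7,9]=1  [5,6,7,9,10]=5  [6,7,8,9,10]=10
  size 6 → [2,4,5,6,7,9]=1  [3,6,7,8,9,10]=20  [4,5,6,7,9,10]=6  [5,6,7,8,9,10]=15
  size 7 → [1,2,4,5,6,7,9]=1  [2,4,5,6,7,9,10]=7  [3,5,6,7,8,9,10]=35  [4,5,6,7,8,9,10]=21
  size 8 → [0,1,2,4,5,6,7,9]=1  [1,2,4,5,6,7,9,10]=8  [2,4,5,6,7,8,9,10]=28  [3,4,5,6,7,8,9,10]=56
  size 9 → [0,1,2,4,5,6,7,9,10]=9  [1,2,4,5,6,7,8,9,10]=36  [2,3,4,5,6,7,8,9,10]=84
  first=0(j) contributes 120
  first=3(k) contributes 45
|[w]| = 165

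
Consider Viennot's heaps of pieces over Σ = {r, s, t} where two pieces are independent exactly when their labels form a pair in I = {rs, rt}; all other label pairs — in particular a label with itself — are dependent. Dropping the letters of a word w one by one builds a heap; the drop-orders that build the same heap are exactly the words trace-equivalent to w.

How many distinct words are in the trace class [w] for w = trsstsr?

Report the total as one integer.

21

piece 0:t — minimal
piece 1:r — minimal
piece 2:s rests on {0:t}
piece 3:s rests on {2:s}
piece 4:t rests on {3:s}
piece 5:s rests on {4:t}
piece 6:r rests on {1:r}
minimal pieces: {0:t, 1:r}
ways to finish when only these pieces remain (= sum over removing one remaining piece with nothing left below it):
  1 left: {5}→1  {6}→1
  2 left: {1,6}→1  {4,5}→1  {5,6}→2
  3 left: {1,5,6}→3  {3,4,5}→1  {4,5,6}→3
  4 left: {1,4,5,6}→6  {2,3,4,5}→1  {3,4,5,6}→4
  5 left: {0,2,3,4,5}→1  {1,3,4,5,6}→10  {2,3,4,5,6}→5
  placing 0:t first → 15 extensions
  placing 1:r first → 6 extensions
total linear extensions = 21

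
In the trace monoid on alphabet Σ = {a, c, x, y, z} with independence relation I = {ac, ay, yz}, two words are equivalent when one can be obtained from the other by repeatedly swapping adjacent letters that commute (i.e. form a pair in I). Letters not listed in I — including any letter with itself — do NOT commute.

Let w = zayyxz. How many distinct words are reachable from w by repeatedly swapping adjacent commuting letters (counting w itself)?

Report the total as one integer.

6

#0=z has no predecessor
#1=a depends on [0:z]
#2=y has no predecessor
#3=y depends on [2:y]
#4=x depends on [1:a, 3:y]
#5=z depends on [4:x]
sources: [0:z, 2:y]
N(rest) = Σ N(rest − s) over sources s of rest; N(one piece) = 1:
  size 1 → [5]=1
  size 2 → [4,5]=1
  size 3 → [1,4,5]=1  [3,4,5]=1
  size 4 → [0,1,4,5]=1  [1,3,4,5]=2  [2,3,4,5]=1
  first=0(z) contributes 3
  first=2(y) contributes 3
|[w]| = 6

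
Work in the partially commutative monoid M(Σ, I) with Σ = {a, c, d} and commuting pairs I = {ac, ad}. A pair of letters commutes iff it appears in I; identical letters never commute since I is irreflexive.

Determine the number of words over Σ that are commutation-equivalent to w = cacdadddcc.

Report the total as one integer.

drop 0:c onto floor
drop 1:a onto floor
drop 2:c onto {0:c}
drop 3:d onto {2:c}
drop 4:a onto {1:a}
drop 5:d onto {3:d}
drop 6:d onto {5:d}
drop 7:d onto {6:d}
drop 8:c onto {7:d}
drop 9:c onto {8:c}
ground layer = {0:c, 1:a}
drop-orders for the pieces not yet dropped (sum over which currently-grounded one goes next):
  1 to go: {4} 1  {9} 1
  2 to go: {1,4} 1  {4,9} 2  {8,9} 1
  3 to go: {1,4,9} 3  {4,8,9} 3  {7,8,9} 1
  4 to go: {1,4,8,9} 6  {4,7,8,9} 4  {6,7,8,9} 1
  5 to go: {1,4,7,8,9} 10  {4,6,7,8,9} 5  {5,6,7,8,9} 1
  6 to go: {1,4,6,7,8,9} 15  {3,5,6,7,8,9} 1  {4,5,6,7,8,9} 6
  7 to go: {1,4,5,6,7,8,9} 21  {2,3,5,6,7,8,9} 1  {3,4,5,6,7,8,9} 7
  8 to go: {0,2,3,5,6,7,8,9} 1  {1,3,4,5,6,7,8,9} 28  {2,3,4,5,6,7,8,9} 8
  if 0:c drops first: 36 orders
  if 1:a drops first: 9 orders
heap linearizations: 45

45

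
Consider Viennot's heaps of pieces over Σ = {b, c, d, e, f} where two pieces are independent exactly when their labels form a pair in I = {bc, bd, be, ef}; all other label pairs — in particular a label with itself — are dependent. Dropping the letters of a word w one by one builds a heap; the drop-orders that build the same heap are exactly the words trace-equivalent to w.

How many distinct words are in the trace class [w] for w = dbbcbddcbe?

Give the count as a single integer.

210

#0=d has no predecessor
#1=b has no predecessor
#2=b depends on [1:b]
#3=c depends on [0:d]
#4=b depends on [2:b]
#5=d depends on [3:c]
#6=d depends on [5:d]
#7=c depends on [6:d]
#8=b depends on [4:b]
#9=e depends on [7:c]
sources: [0:d, 1:b]
N(rest) = Σ N(rest − s) over sources s of rest; N(one piece) = 1:
  size 1 → [8]=1  [9]=1
  size 2 → [4,8]=1  [7,9]=1  [8,9]=2
  size 3 → [2,4,8]=1  [4,8,9]=3  [6,7,9]=1  [7,8,9]=3
  size 4 → [1,2,4,8]=1  [2,4,8,9]=4  [4,7,8,9]=6  [5,6,7,9]=1  [6,7,8,9]=4
  size 5 → [1,2,4,8,9]=5  [2,4,7,8,9]=10  [3,5,6,7,9]=1  [4,6,7,8,9]=10  [5,6,7,8,9]=5
  size 6 → [0,3,5,6,7,9]=1  [1,2,4,7,8,9]=15  [2,4,6,7,8,9]=20  [3,5,6,7,8,9]=6  [4,5,6,7,8,9]=15
  size 7 → [0,3,5,6,7,8,9]=7  [1,2,4,6,7,8,9]=35  [2,4,5,6,7,8,9]=35  [3,4,5,6,7,8,9]=21
  size 8 → [0,3,4,5,6,7,8,9]=28  [1,2,4,5,6,7,8,9]=70  [2,3,4,5,6,7,8,9]=56
  first=0(d) contributes 126
  first=1(b) contributes 84
|[w]| = 210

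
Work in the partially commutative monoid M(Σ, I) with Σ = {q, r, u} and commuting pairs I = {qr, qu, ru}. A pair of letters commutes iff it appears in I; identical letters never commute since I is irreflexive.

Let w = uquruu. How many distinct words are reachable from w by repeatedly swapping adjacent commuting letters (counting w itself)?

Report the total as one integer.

30

drop 0:u onto floor
drop 1:q onto floor
drop 2:u onto {0:u}
drop 3:r onto floor
drop 4:u onto {2:u}
drop 5:u onto {4:u}
ground layer = {0:u, 1:q, 3:r}
drop-orders for the pieces not yet dropped (sum over which currently-grounded one goes next):
  1 to go: {1} 1  {3} 1  {5} 1
  2 to go: {1,3} 2  {1,5} 2  {3,5} 2  {4,5} 1
  3 to go: {1,3,5} 6  {1,4,5} 3  {2,4,5} 1  {3,4,5} 3
  4 to go: {0,2,4,5} 1  {1,2,4,5} 4  {1,3,4,5} 12  {2,3,4,5} 4
  if 0:u drops first: 20 orders
  if 1:q drops first: 5 orders
  if 3:r drops first: 5 orders
heap linearizations: 30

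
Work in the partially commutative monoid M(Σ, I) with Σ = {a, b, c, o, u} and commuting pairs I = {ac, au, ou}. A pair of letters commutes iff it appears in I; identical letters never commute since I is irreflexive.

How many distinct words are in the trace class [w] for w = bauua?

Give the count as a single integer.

drop 0:b onto floor
drop 1:a onto {0:b}
drop 2:u onto {0:b}
drop 3:u onto {2:u}
drop 4:a onto {1:a}
ground layer = {0:b}
drop-orders for the pieces not yet dropped (sum over which currently-grounded one goes next):
  1 to go: {3} 1  {4} 1
  2 to go: {1,4} 1  {2,3} 1  {3,4} 2
  3 to go: {1,3,4} 3  {2,3,4} 3
  if 0:b drops first: 6 orders

6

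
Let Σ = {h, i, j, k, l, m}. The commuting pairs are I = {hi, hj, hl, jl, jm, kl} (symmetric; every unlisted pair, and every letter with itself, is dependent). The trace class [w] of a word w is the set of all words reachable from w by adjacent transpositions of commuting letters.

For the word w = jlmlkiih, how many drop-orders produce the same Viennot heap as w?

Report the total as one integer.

drop 0:j onto floor
drop 1:l onto floor
drop 2:m onto {1:l}
drop 3:l onto {2:m}
drop 4:k onto {0:j, 2:m}
drop 5:i onto {3:l, 4:k}
drop 6:i onto {5:i}
drop 7:h onto {4:k}
ground layer = {0:j, 1:l}
drop-orders for the pieces not yet dropped (sum over which currently-grounded one goes next):
  1 to go: {6} 1  {7} 1
  2 to go: {5,6} 1  {6,7} 2
  3 to go: {3,5,6} 1  {5,6,7} 3
  4 to go: {3,5,6,7} 4  {4,5,6,7} 3
  5 to go: {0,4,5,6,7} 3  {3,4,5,6,7} 7
  6 to go: {0,3,4,5,6,7} 10  {2,3,4,5,6,7} 7
  if 0:j drops first: 7 orders
  if 1:l drops first: 17 orders
heap linearizations: 24

24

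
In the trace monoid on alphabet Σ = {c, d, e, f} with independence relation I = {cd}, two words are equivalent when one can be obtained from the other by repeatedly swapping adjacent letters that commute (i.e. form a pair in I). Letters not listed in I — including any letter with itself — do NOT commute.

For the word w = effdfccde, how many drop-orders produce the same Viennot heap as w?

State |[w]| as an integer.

3

#0=e has no predecessor
#1=f depends on [0:e]
#2=f depends on [1:f]
#3=d depends on [2:f]
#4=f depends on [3:d]
#5=c depends on [4:f]
#6=c depends on [5:c]
#7=d depends on [4:f]
#8=e depends on [6:c, 7:d]
sources: [0:e]
N(rest) = Σ N(rest − s) over sources s of rest; N(one piece) = 1:
  size 1 → [8]=1
  size 2 → [6,8]=1  [7,8]=1
  size 3 → [5,6,8]=1  [6,7,8]=2
  size 4 → [5,6,7,8]=3
  size 5 → [4,5,6,7,8]=3
  size 6 → [3,4,5,6,7,8]=3
  size 7 → [2,3,4,5,6,7,8]=3
  first=0(e) contributes 3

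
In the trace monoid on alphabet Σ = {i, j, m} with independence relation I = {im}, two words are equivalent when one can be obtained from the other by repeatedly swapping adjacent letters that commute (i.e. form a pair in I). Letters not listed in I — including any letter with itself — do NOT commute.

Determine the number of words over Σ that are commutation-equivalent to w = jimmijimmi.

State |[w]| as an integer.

0(j) covers ∅
1(i) covers 0:j
2(m) covers 0:j
3(m) covers 2:m
4(i) covers 1:i
5(j) covers 3:m, 4:i
6(i) covers 5:j
7(m) covers 5:j
8(m) covers 7:m
9(i) covers 6:i
floor of heap: 0:j
completions by unplaced set U, small U first (add the entries for U minus each lowest piece of U):
  |U|=1: {8}:1  {9}:1
  |U|=2: {6,9}:1  {7,8}:1  {8,9}:2
  |U|=3: {6,8,9}:3  {7,8,9}:3
  |U|=4: {6,7,8,9}:6
  |U|=5: {5,6,7,8,9}:6
  |U|=6: {3,5,6,7,8,9}:6  {4,5,6,7,8,9}:6
  |U|=7: {1,4,5,6,7,8,9}:6  {2,3,5,6,7,8,9}:6  {3,4,5,6,7,8,9}:12
  |U|=8: {1,3,4,5,6,7,8,9}:18  {2,3,4,5,6,7,8,9}:18
  start at 0(j): 36

36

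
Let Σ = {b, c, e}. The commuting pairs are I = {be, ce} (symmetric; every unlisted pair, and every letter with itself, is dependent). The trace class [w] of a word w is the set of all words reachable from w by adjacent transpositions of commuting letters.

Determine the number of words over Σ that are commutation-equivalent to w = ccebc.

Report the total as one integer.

5

0(c) covers ∅
1(c) covers 0:c
2(e) covers ∅
3(b) covers 1:c
4(c) covers 3:b
floor of heap: 0:c, 2:e
completions by unplaced set U, small U first (add the entries for U minus each lowest piece of U):
  |U|=1: {2}:1  {4}:1
  |U|=2: {2,4}:2  {3,4}:1
  |U|=3: {1,3,4}:1  {2,3,4}:3
  start at 0(c): 4
  start at 2(e): 1
sum over floor = 5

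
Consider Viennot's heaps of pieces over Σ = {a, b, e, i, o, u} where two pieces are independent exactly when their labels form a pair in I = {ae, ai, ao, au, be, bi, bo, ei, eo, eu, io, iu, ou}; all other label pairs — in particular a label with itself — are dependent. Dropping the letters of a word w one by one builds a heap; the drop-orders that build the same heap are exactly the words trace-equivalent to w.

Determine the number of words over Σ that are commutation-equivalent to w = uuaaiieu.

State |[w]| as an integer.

0(u) covers ∅
1(u) covers 0:u
2(a) covers ∅
3(a) covers 2:a
4(i) covers ∅
5(i) covers 4:i
6(e) covers ∅
7(u) covers 1:u
floor of heap: 0:u, 2:a, 4:i, 6:e
completions by unplaced set U, small U first (add the entries for U minus each lowest piece of U):
  |U|=1: {3}:1  {5}:1  {6}:1  {7}:1
  |U|=2: {1,7}:1  {2,3}:1  {3,5}:2  {3,6}:2  {3,7}:2  {4,5}:1  {5,6}:2  {5,7}:2  {6,7}:2
  |U|=3: {0,1,7}:1  {1,3,7}:3  {1,5,7}:3  {1,6,7}:3  {2,3,5}:3  {2,3,6}:3  {2,3,7}:3  {3,4,5}:3  {3,5,6}:6  {3,5,7}:6  {3,6,7}:6  {4,5,6}:3  {4,5,7}:3  {5,6,7}:6
  |U|=4: {0,1,3,7}:4  {0,1,5,7}:4  {0,1,6,7}:4  {1,2,3,7}:6  {1,3,5,7}:12  {1,3,6,7}:12  {1,4,5,7}:6  {1,5,6,7}:12  {2,3,4,5}:6  {2,3,5,6}:12  {2,3,5,7}:12  {2,3,6,7}:12  {3,4,5,6}:12  {3,4,5,7}:12  {3,5,6,7}:24  {4,5,6,7}:12
  |U|=5: {0,1,2,3,7}:10  {0,1,3,5,7}:20  {0,1,3,6,7}:20  {0,1,4,5,7}:10  {0,1,5,6,7}:20  {1,2,3,5,7}:30  {1,2,3,6,7}:30  {1,3,4,5,7}:30  {1,3,5,6,7}:60  {1,4,5,6,7}:30  {2,3,4,5,6}:30  {2,3,4,5,7}:30  {2,3,5,6,7}:60  {3,4,5,6,7}:60
  |U|=6: {0,1,2,3,5,7}:60  {0,1,2,3,6,7}:60  {0,1,3,4,5,7}:60  {0,1,3,5,6,7}:120  {0,1,4,5,6,7}:60  {1,2,3,4,5,7}:90  {1,2,3,5,6,7}:180  {1,3,4,5,6,7}:180  {2,3,4,5,6,7}:180
  start at 0(u): 630
  start at 2(a): 420
  start at 4(i): 420
  start at 6(e): 210
sum over floor = 1680

1680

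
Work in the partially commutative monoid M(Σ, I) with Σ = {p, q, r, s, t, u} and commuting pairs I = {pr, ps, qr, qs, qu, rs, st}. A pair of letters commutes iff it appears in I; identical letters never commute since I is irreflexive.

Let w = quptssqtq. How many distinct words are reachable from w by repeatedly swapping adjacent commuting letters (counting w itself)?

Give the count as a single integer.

49

piece 0:q — minimal
piece 1:u — minimal
piece 2:p rests on {0:q, 1:u}
piece 3:t rests on {2:p}
piece 4:s rests on {1:u}
piece 5:s rests on {4:s}
piece 6:q rests on {3:t}
piece 7:t rests on {6:q}
piece 8:q rests on {7:t}
minimal pieces: {0:q, 1:u}
ways to finish when only these pieces remain (= sum over removing one remaining piece with nothing left below it):
  1 left: {5}→1  {8}→1
  2 left: {4,5}→1  {5,8}→2  {7,8}→1
  3 left: {4,5,8}→3  {5,7,8}→3  {6,7,8}→1
  4 left: {3,6,7,8}→1  {4,5,7,8}→6  {5,6,7,8}→4
  5 left: {2,3,6,7,8}→1  {3,5,6,7,8}→5  {4,5,6,7,8}→10
  6 left: {0,2,3,6,7,8}→1  {2,3,5,6,7,8}→6  {3,4,5,6,7,8}→15
  7 left: {0,2,3,5,6,7,8}→7  {2,3,4,5,6,7,8}→21
  placing 0:q first → 21 extensions
  placing 1:u first → 28 extensions
total linear extensions = 49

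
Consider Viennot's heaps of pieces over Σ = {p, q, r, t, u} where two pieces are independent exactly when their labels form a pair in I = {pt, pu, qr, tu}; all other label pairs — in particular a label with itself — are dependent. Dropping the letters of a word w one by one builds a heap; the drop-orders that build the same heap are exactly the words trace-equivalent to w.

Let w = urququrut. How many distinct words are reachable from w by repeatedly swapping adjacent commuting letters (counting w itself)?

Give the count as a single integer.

4

drop 0:u onto floor
drop 1:r onto {0:u}
drop 2:q onto {0:u}
drop 3:u onto {1:r, 2:q}
drop 4:q onto {3:u}
drop 5:u onto {4:q}
drop 6:r onto {5:u}
drop 7:u onto {6:r}
drop 8:t onto {6:r}
ground layer = {0:u}
drop-orders for the pieces not yet dropped (sum over which currently-grounded one goes next):
  1 to go: {7} 1  {8} 1
  2 to go: {7,8} 2
  3 to go: {6,7,8} 2
  4 to go: {5,6,7,8} 2
  5 to go: {4,5,6,7,8} 2
  6 to go: {3,4,5,6,7,8} 2
  7 to go: {1,3,4,5,6,7,8} 2  {2,3,4,5,6,7,8} 2
  if 0:u drops first: 4 orders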